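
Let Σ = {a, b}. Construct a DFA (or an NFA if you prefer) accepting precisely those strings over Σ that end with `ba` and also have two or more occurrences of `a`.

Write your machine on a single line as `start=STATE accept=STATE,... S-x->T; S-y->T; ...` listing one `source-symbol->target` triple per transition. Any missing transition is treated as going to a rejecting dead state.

start=s0; accept=s3; s0-a->s1; s0-b->s0; s1-a->s1; s1-b->s2; s2-a->s3; s2-b->s2; s3-a->s1; s3-b->s2

Build one automaton per condition and run them in lockstep. The first has 3 states tracking how much of the suffix `ba` has currently been matched; the second has 4 states tracking the count of `a`s, saturating at 3. A product state is a pair (one from each), accepting exactly when both do. After merging equivalent states the machine shrinks.
With 4 states:
        a   b  
>  s0   s1  s0 
   s1   s1  s2 
   s2   s3  s2 
 * s3   s1  s2 
(> = start, * = accepting)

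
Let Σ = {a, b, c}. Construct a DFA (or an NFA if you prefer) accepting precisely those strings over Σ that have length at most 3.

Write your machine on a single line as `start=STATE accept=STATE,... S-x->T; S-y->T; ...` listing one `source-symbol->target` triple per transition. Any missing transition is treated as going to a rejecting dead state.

We only need to distinguish lengths 0, 1, …, 3, and '>3'. Chain q0 → q1 → q2 → q3 → q4 on every symbol, with q4 looping. Accepting states: {q0, q1, q2, q3}.
        a   b   c  
>* q0   q1  q1  q1 
 * q1   q2  q2  q2 
 * q2   q3  q3  q3 
 * q3   q4  q4  q4 
   q4   q4  q4  q4 
(> = start, * = accepting)

start=q0; accept=q0,q1,q2,q3; q0-a->q1; q0-b->q1; q0-c->q1; q1-a->q2; q1-b->q2; q1-c->q2; q2-a->q3; q2-b->q3; q2-c->q3; q3-a->q4; q3-b->q4; q3-c->q4; q4-a->q4; q4-b->q4; q4-c->q4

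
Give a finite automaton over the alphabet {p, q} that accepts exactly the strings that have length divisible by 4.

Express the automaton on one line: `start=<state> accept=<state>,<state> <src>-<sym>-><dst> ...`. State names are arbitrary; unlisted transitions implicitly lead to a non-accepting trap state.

start=s0 accept=s0 s0-p->s1 s0-q->s1 s1-p->s2 s1-q->s2 s2-p->s3 s2-q->s3 s3-p->s0 s3-q->s0

Count input length modulo 4: every symbol advances one step around the cycle s0 → s1 → s2 → s3 → s0. Accept at s0.
4 states suffice.
        p   q  
>* s0   s1  s1 
   s1   s2  s2 
   s2   s3  s3 
   s3   s0  s0 
(> = start, * = accepting)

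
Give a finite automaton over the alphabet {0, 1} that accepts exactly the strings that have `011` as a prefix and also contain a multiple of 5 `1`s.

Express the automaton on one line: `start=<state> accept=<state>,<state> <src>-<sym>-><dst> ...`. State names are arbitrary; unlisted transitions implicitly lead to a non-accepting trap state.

Handle the two conditions separately and then intersect. One (5 states) tracks whether the input so far still matches the prefix `011`; the other (5 states) tracks the count of `1`s modulo 5. Each combined state is a pair, one component from each; accept when both components accept. Equivalent product states are then merged.
9 states suffice.
        0   1  
>  S0   S1  S2 
   S1   S2  S3 
   S2   S2  S2 
   S3   S2  S4 
   S4   S4  S5 
   S5   S5  S6 
   S6   S6  S7 
 * S7   S7  S8 
   S8   S8  S4 
(> = start, * = accepting)

start=S0 accept=S7 S0-0->S1 S0-1->S2 S1-0->S2 S1-1->S3 S2-0->S2 S2-1->S2 S3-0->S2 S3-1->S4 S4-0->S4 S4-1->S5 S5-0->S5 S5-1->S6 S6-0->S6 S6-1->S7 S7-0->S7 S7-1->S8 S8-0->S8 S8-1->S4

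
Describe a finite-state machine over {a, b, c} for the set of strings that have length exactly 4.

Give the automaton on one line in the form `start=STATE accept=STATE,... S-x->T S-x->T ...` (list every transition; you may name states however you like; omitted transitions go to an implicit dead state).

Count input length up to 5: every symbol moves from s0 toward s5, which means 'more than 4' and absorbs. Accept from {s4}.
        a   b   c  
>  s0   s1  s1  s1 
   s1   s2  s2  s2 
   s2   s3  s3  s3 
   s3   s4  s4  s4 
 * s4   s5  s5  s5 
   s5   s5  s5  s5 
(> = start, * = accepting)

start=s0 accept=s4 s0-a->s1 s0-b->s1 s0-c->s1 s1-a->s2 s1-b->s2 s1-c->s2 s2-a->s3 s2-b->s3 s2-c->s3 s3-a->s4 s3-b->s4 s3-c->s4 s4-a->s5 s4-b->s5 s4-c->s5 s5-a->s5 s5-b->s5 s5-c->s5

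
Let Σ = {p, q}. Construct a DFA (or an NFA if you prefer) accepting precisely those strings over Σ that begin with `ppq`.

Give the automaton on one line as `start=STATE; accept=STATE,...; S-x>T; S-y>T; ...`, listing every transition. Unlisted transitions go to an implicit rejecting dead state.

Walk along `ppq` while the input agrees: from s0 take `p` to s1, and so on. Any deviation drops to the rejecting sink s4. Once s3 is reached the prefix is confirmed and every continuation is accepted.
5 states suffice.
        p   q  
>  s0   s1  s4 
   s1   s2  s4 
   s2   s4  s3 
 * s3   s3  s3 
   s4   s4  s4 
(> = start, * = accepting)

start=s0; accept=s3; s0-p>s1; s0-q>s4; s1-p>s2; s1-q>s4; s2-p>s4; s2-q>s3; s3-p>s3; s3-q>s3; s4-p>s4; s4-q>s4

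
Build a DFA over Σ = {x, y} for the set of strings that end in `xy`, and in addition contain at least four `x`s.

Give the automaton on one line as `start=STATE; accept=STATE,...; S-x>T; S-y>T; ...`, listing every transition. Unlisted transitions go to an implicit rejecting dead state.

start=q0; accept=q5; q0-x>q1; q0-y>q0; q1-x>q2; q1-y>q1; q2-x>q3; q2-y>q2; q3-x>q4; q3-y>q3; q4-x>q4; q4-y>q5; q5-x>q4; q5-y>q3

Run two small machines in parallel and take their product. One (3 states) tracks how much of the suffix `xy` has currently been matched; the other (6 states) tracks the count of `x`s, saturating at 5. Each combined state is a pair, one component from each; accept when both components accept. Minimizing collapses redundant product states.
6 states suffice.
        x   y  
>  q0   q1  q0 
   q1   q2  q1 
   q2   q3  q2 
   q3   q4  q3 
   q4   q4  q5 
 * q5   q4  q3 
(> = start, * = accepting)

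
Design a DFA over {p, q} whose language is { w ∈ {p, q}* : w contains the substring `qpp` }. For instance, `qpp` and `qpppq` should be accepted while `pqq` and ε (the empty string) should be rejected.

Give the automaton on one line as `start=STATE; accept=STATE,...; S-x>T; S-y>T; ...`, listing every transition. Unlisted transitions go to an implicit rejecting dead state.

States s0..s2 record the length of the longest prefix of `qpp` that matches the current input suffix. Reaching s3 means `qpp` has been seen, and we stay there forever. Accept from s3.
        p   q  
>  s0   s0  s1 
   s1   s2  s1 
   s2   s3  s1 
 * s3   s3  s3 
(> = start, * = accepting)

start=s0; accept=s3; s0-p>s0; s0-q>s1; s1-p>s2; s1-q>s1; s2-p>s3; s2-q>s1; s3-p>s3; s3-q>s3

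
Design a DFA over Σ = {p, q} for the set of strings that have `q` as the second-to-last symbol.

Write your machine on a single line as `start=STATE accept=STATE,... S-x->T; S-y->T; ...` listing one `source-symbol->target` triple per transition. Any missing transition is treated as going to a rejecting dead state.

start=s0; accept=s5,s6; s0-p->s1; s0-q->s2; s1-p->s3; s1-q->s4; s2-p->s5; s2-q->s6; s3-p->s3; s3-q->s4; s4-p->s5; s4-q->s6; s5-p->s3; s5-q->s4; s6-p->s5; s6-q->s6

A DFA must remember the last 2 symbols (since which symbol is second-to-last isn't known until the input ends). Use one state per possible window of the last ≤2 symbols; accept from those whose window starts with `q`.
With 7 states:
        p   q  
>  s0   s1  s2 
   s1   s3  s4 
   s2   s5  s6 
   s3   s3  s4 
   s4   s5  s6 
 * s5   s3  s4 
 * s6   s5  s6 
(> = start, * = accepting)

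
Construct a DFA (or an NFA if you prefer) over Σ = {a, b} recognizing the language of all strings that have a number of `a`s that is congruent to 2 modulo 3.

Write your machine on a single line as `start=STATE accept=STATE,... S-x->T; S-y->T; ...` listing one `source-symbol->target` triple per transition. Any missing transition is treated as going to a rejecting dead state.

start=q0; accept=q2; q0-a->q1; q0-b->q0; q1-a->q2; q1-b->q1; q2-a->q0; q2-b->q2

The only thing that matters is how many `a`s have appeared, reduced mod 3. Use one state per residue: q0 for 0, …, q2 for 2. Reading `a` moves to the next residue; anything else stays put. q2 is accepting.
3 states suffice.
        a   b  
>  q0   q1  q0 
   q1   q2  q1 
 * q2   q0  q2 
(> = start, * = accepting)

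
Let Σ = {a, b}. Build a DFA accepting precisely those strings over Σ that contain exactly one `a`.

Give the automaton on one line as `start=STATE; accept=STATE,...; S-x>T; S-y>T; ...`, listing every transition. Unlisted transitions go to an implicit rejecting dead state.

Only the number of `a`s matters, and only up to 2. Make a chain q0 → q1 → q2 advanced by each `a` (with q2 absorbing); every other symbol self-loops. The accepting set is {q1}.
A 3-state machine:
        a   b  
>  q0   q1  q0 
 * q1   q2  q1 
   q2   q2  q2 
(> = start, * = accepting)

start=q0; accept=q1; q0-a>q1; q0-b>q0; q1-a>q2; q1-b>q1; q2-a>q2; q2-b>q2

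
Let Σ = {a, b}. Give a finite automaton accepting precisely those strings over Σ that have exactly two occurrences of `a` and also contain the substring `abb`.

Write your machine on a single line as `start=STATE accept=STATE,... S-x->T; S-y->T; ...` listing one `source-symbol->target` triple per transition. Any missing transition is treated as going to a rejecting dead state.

Run two small machines in parallel and take their product. One (4 states) tracks the count of `a`s, saturating at 3; the other (4 states) tracks whether and how much of `abb` has been seen. Each combined state is a pair, one component from each; accept when both components accept.
With 10 states:
        a   b  
>  q0   q1  q0 
   q1   q2  q3 
   q2   q4  q5 
   q3   q2  q6 
   q4   q4  q7 
   q5   q4  q8 
   q6   q8  q6 
   q7   q4  q9 
 * q8   q9  q8 
   q9   q9  q9 
(> = start, * = accepting)

start=q0; accept=q8; q0-a->q1; q0-b->q0; q1-a->q2; q1-b->q3; q2-a->q4; q2-b->q5; q3-a->q2; q3-b->q6; q4-a->q4; q4-b->q7; q5-a->q4; q5-b->q8; q6-a->q8; q6-b->q6; q7-a->q4; q7-b->q9; q8-a->q9; q8-b->q8; q9-a->q9; q9-b->q9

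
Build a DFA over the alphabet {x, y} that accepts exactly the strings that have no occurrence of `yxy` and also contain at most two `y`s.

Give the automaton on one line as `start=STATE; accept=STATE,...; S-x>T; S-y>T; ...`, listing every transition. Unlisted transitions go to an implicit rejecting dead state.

start=q0; accept=q0,q1,q2,q3,q4; q0-x>q0; q0-y>q1; q1-x>q2; q1-y>q3; q2-x>q4; q2-y>q5; q3-x>q3; q3-y>q5; q4-x>q4; q4-y>q3; q5-x>q5; q5-y>q5

Build one automaton per condition and run them in lockstep. The first has 4 states tracking partial matches of the forbidden pattern `yxy`; the second has 4 states tracking the count of `y`s, saturating at 3. A product state is a pair (one from each), accepting exactly when both do. After merging equivalent states the machine shrinks.
6 states suffice.
        x   y  
>* q0   q0  q1 
 * q1   q2  q3 
 * q2   q4  q5 
 * q3   q3  q5 
 * q4   q4  q3 
   q5   q5  q5 
(> = start, * = accepting)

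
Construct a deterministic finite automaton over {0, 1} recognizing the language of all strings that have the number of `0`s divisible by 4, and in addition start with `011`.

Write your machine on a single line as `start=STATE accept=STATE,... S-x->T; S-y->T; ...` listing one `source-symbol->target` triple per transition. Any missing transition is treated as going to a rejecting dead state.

Run two small machines in parallel and take their product. One (4 states) tracks the count of `0`s modulo 4; the other (5 states) tracks whether the input so far still matches the prefix `011`. Each combined state is a pair, one component from each; accept when both components accept.
With 11 states:
          0    1  
>  S0     S1   S2 
   S1     S3   S4 
   S2     S5   S2 
   S3     S6   S3 
   S4     S3   S7 
   S5     S3   S5 
   S6     S2   S6 
   S7     S8   S7 
   S8     S9   S8 
   S9    S10   S9 
 * S10    S7  S10 
(> = start, * = accepting)

start=S0; accept=S10; S0-0->S1; S0-1->S2; S1-0->S3; S1-1->S4; S2-0->S5; S2-1->S2; S3-0->S6; S3-1->S3; S4-0->S3; S4-1->S7; S5-0->S3; S5-1->S5; S6-0->S2; S6-1->S6; S7-0->S8; S7-1->S7; S8-0->S9; S8-1->S8; S9-0->S10; S9-1->S9; S10-0->S7; S10-1->S10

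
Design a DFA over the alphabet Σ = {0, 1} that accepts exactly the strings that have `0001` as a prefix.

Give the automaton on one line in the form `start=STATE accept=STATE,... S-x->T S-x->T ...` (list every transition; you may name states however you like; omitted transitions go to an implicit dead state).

Walk along `0001` while the input agrees: from q0 take `0` to q1, and so on. Any deviation drops to the rejecting sink q5. Once q4 is reached the prefix is confirmed and every continuation is accepted.
With 6 states:
        0   1  
>  q0   q1  q5 
   q1   q2  q5 
   q2   q3  q5 
   q3   q5  q4 
 * q4   q4  q4 
   q5   q5  q5 
(> = start, * = accepting)

start=q0 accept=q4 q0-0->q1 q0-1->q5 q1-0->q2 q1-1->q5 q2-0->q3 q2-1->q5 q3-0->q5 q3-1->q4 q4-0->q4 q4-1->q4 q5-0->q5 q5-1->q5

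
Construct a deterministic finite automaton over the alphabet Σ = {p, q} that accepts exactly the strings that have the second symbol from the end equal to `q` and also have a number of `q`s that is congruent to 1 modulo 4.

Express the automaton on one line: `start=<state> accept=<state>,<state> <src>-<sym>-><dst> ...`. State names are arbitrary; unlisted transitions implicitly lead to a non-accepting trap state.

start=A accept=F,S A-p->B A-q->C B-p->D B-q->E C-p->F C-q->G D-p->D D-q->E E-p->F E-q->G F-p->H F-q->I G-p->J G-q->K H-p->H H-q->I I-p->J I-q->K J-p->L J-q->M K-p->N K-q->O L-p->L L-q->M M-p->N M-q->O N-p->P N-q->Q O-p->R O-q->S P-p->P P-q->Q Q-p->R Q-q->S R-p->D R-q->E S-p->F S-q->G

Run two small machines in parallel and take their product. One (7 states) tracks the last 2 symbols read; the other (4 states) tracks the count of `q`s modulo 4. Each combined state is a pair, one component from each; accept when both components accept.
A 19-state machine:
       p  q 
>  A   B  C 
   B   D  E 
   C   F  G 
   D   D  E 
   E   F  G 
 * F   H  I 
   G   J  K 
   H   H  I 
   I   J  K 
   J   L  M 
   K   N  O 
   L   L  M 
   M   N  O 
   N   P  Q 
   O   R  S 
   P   P  Q 
   Q   R  S 
   R   D  E 
 * S   F  G 
(> = start, * = accepting)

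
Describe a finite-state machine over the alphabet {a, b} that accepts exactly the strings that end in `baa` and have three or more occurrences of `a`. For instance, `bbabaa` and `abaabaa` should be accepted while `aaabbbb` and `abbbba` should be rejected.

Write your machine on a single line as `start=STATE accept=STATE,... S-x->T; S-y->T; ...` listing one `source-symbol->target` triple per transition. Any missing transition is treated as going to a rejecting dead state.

Run two small machines in parallel and take their product. One (4 states) tracks how much of the suffix `baa` has currently been matched; the other (5 states) tracks the count of `a`s, saturating at 4. Each combined state is a pair, one component from each; accept when both components accept. After merging equivalent states the machine shrinks.
With 5 states:
        a   b  
>  S0   S1  S0 
   S1   S1  S2 
   S2   S3  S2 
   S3   S4  S2 
 * S4   S1  S2 
(> = start, * = accepting)

start=S0; accept=S4; S0-a->S1; S0-b->S0; S1-a->S1; S1-b->S2; S2-a->S3; S2-b->S2; S3-a->S4; S3-b->S2; S4-a->S1; S4-b->S2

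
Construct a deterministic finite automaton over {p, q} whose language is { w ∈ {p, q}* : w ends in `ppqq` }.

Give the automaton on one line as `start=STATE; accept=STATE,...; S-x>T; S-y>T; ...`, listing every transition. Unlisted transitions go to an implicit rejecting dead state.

Remember how much of `ppqq` the current input suffix matches. State s0 means no match yet; s1 means the last symbol is `p`; s2 means the last 2 symbols are `pp`; s3 means the last 3 symbols are `ppq`; s4 means the last 4 symbols are `ppqq`. Only s4 accepts. On a mismatch, fall back to the longest proper suffix that is still a prefix of `ppqq`.
5 states suffice.
        p   q  
>  s0   s1  s0 
   s1   s2  s0 
   s2   s2  s3 
   s3   s1  s4 
 * s4   s1  s0 
(> = start, * = accepting)

start=s0; accept=s4; s0-p>s1; s0-q>s0; s1-p>s2; s1-q>s0; s2-p>s2; s2-q>s3; s3-p>s1; s3-q>s4; s4-p>s1; s4-q>s0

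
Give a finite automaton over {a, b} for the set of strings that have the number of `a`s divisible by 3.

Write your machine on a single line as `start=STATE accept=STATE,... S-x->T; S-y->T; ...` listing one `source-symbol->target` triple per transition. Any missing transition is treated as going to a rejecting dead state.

The only thing that matters is how many `a`s have appeared, reduced mod 3. Use one state per residue: s0 for 0, …, s2 for 2. Reading `a` moves to the next residue; anything else stays put. s0 is accepting.
A 3-state machine:
        a   b  
>* s0   s1  s0 
   s1   s2  s1 
   s2   s0  s2 
(> = start, * = accepting)

start=s0; accept=s0; s0-a->s1; s0-b->s0; s1-a->s2; s1-b->s1; s2-a->s0; s2-b->s2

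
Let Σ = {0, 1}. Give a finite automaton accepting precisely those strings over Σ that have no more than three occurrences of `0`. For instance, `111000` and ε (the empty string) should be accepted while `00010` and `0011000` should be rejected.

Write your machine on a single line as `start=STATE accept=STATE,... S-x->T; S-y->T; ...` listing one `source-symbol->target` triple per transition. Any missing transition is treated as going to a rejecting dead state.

start=A; accept=A,B,C,D; A-0->B; A-1->A; B-0->C; B-1->B; C-0->D; C-1->C; D-0->E; D-1->D; E-0->E; E-1->E

Count `0`s, saturating at 4: states A through D mean 0 through 3 `0`s seen; E means more than 3. Each `0` increments (capped at E); other symbols loop. Accept from {A, B, C, D}.
       0  1 
>* A   B  A 
 * B   C  B 
 * C   D  C 
 * D   E  D 
   E   E  E 
(> = start, * = accepting)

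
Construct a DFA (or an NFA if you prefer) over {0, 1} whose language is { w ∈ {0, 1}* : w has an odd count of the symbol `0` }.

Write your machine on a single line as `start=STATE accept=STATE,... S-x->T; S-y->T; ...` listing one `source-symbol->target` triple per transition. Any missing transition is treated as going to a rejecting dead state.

Keep the running count of `0`s modulo 2: each `0` advances along the cycle q0 → q1 → q0 while other symbols loop. Accept at q1.
        0   1  
>  q0   q1  q0 
 * q1   q0  q1 
(> = start, * = accepting)

start=q0; accept=q1; q0-0->q1; q0-1->q0; q1-0->q0; q1-1->q1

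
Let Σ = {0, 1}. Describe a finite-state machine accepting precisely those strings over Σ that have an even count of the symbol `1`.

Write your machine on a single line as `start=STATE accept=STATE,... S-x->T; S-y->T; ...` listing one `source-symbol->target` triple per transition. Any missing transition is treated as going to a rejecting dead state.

start=A; accept=A; A-0->A; A-1->B; B-0->B; B-1->A

Keep the running count of `1`s modulo 2: each `1` advances along the cycle A → B → A while other symbols loop. Accept at A.
       0  1 
>* A   A  B 
   B   B  A 
(> = start, * = accepting)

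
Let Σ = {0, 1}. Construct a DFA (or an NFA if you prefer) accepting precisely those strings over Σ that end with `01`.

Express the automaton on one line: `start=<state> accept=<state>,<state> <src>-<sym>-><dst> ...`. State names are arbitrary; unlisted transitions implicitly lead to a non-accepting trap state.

Remember how much of `01` the current input suffix matches. State s0 means no match yet; s1 means the last symbol is `0`; s2 means the last 2 symbols are `01`. Only s2 accepts. On a mismatch, fall back to the longest proper suffix that is still a prefix of `01`.
A 3-state machine:
        0   1  
>  s0   s1  s0 
   s1   s1  s2 
 * s2   s1  s0 
(> = start, * = accepting)

start=s0 accept=s2 s0-0->s1 s0-1->s0 s1-0->s1 s1-1->s2 s2-0->s1 s2-1->s0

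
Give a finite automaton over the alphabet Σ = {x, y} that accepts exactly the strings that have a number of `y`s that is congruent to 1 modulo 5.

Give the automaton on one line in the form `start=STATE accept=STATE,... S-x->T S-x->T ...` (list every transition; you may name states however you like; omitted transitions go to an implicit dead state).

start=s0 accept=s1 s0-x->s0 s0-y->s1 s1-x->s1 s1-y->s2 s2-x->s2 s2-y->s3 s3-x->s3 s3-y->s4 s4-x->s4 s4-y->s0

The only thing that matters is how many `y`s have appeared, reduced mod 5. Use one state per residue: s0 for 0, …, s4 for 4. Reading `y` moves to the next residue; anything else stays put. s1 is accepting.
With 5 states:
        x   y  
>  s0   s0  s1 
 * s1   s1  s2 
   s2   s2  s3 
   s3   s3  s4 
   s4   s4  s0 
(> = start, * = accepting)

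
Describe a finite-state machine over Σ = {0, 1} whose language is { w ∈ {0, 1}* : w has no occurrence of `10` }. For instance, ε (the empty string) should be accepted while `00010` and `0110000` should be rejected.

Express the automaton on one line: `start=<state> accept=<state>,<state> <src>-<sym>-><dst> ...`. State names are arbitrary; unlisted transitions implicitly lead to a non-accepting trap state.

Track partial matches of the forbidden pattern `10`. State S2 is a dead state reached once `10` has occurred; every other state accepts. S0 means no part of `10` is currently matched.
        0   1  
>* S0   S0  S1 
 * S1   S2  S1 
   S2   S2  S2 
(> = start, * = accepting)

start=S0 accept=S0,S1 S0-0->S0 S0-1->S1 S1-0->S2 S1-1->S1 S2-0->S2 S2-1->S2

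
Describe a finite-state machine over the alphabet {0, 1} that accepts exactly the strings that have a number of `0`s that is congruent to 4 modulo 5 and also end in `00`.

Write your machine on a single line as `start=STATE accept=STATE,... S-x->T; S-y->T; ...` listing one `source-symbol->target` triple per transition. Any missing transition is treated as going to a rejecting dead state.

start=q0; accept=q4; q0-0->q1; q0-1->q0; q1-0->q2; q1-1->q1; q2-0->q3; q2-1->q2; q3-0->q4; q3-1->q5; q4-0->q0; q4-1->q6; q5-0->q6; q5-1->q5; q6-0->q0; q6-1->q6

Build one automaton per condition and run them in lockstep. The first has 5 states tracking the count of `0`s modulo 5; the second has 3 states tracking how much of the suffix `00` has currently been matched. A product state is a pair (one from each), accepting exactly when both do. Equivalent product states are then merged.
A 7-state machine:
        0   1  
>  q0   q1  q0 
   q1   q2  q1 
   q2   q3  q2 
   q3   q4  q5 
 * q4   q0  q6 
   q5   q6  q5 
   q6   q0  q6 
(> = start, * = accepting)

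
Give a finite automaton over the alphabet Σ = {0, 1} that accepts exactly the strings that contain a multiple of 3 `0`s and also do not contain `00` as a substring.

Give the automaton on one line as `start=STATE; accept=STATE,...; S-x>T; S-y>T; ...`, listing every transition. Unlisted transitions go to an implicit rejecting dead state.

start=S0; accept=S0,S8; S0-0>S1; S0-1>S0; S1-0>S2; S1-1>S3; S2-0>S4; S2-1>S2; S3-0>S5; S3-1>S3; S4-0>S6; S4-1>S4; S5-0>S4; S5-1>S7; S6-0>S2; S6-1>S6; S7-0>S8; S7-1>S7; S8-0>S6; S8-1>S0

Run two small machines in parallel and take their product. One (3 states) tracks the count of `0`s modulo 3; the other (3 states) tracks partial matches of the forbidden pattern `00`. Each combined state is a pair, one component from each; accept when both components accept.
A 9-state machine:
        0   1  
>* S0   S1  S0 
   S1   S2  S3 
   S2   S4  S2 
   S3   S5  S3 
   S4   S6  S4 
   S5   S4  S7 
   S6   S2  S6 
   S7   S8  S7 
 * S8   S6  S0 
(> = start, * = accepting)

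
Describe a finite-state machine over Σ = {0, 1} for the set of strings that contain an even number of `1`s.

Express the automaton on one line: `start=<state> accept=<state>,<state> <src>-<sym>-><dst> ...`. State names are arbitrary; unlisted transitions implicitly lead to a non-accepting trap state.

Keep the running count of `1`s modulo 2: each `1` advances along the cycle S0 → S1 → S0 while other symbols loop. Accept at S0.
With 2 states:
        0   1  
>* S0   S0  S1 
   S1   S1  S0 
(> = start, * = accepting)

start=S0 accept=S0 S0-0->S0 S0-1->S1 S1-0->S1 S1-1->S0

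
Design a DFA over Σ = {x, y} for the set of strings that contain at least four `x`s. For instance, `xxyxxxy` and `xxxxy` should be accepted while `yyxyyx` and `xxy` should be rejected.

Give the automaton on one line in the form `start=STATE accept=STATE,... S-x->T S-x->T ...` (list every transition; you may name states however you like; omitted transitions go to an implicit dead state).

start=A accept=E,F A-x->B A-y->A B-x->C B-y->B C-x->D C-y->C D-x->E D-y->D E-x->F E-y->E F-x->F F-y->F

Count `x`s, saturating at 5: states A through E mean 0 through 4 `x`s seen; F means more than 4. Each `x` increments (capped at F); other symbols loop. Accept from {E, F}.
       x  y 
>  A   B  A 
   B   C  B 
   C   D  C 
   D   E  D 
 * E   F  E 
 * F   F  F 
(> = start, * = accepting)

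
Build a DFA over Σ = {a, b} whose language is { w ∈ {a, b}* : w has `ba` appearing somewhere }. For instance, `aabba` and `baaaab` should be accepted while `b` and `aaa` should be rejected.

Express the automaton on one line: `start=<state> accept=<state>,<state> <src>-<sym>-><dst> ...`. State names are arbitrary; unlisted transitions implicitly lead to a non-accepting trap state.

start=q0 accept=q2 q0-a->q0 q0-b->q1 q1-a->q2 q1-b->q1 q2-a->q2 q2-b->q2

States q0..q1 record the length of the longest prefix of `ba` that matches the current input suffix. Reaching q2 means `ba` has been seen, and we stay there forever. Accept from q2.
3 states suffice.
        a   b  
>  q0   q0  q1 
   q1   q2  q1 
 * q2   q2  q2 
(> = start, * = accepting)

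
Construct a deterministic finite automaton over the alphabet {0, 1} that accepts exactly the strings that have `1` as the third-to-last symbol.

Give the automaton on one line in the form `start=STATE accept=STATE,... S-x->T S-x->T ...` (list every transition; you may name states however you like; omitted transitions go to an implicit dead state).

Because acceptance depends on a position counted from the end, the machine has to buffer the most recent 3 symbols. Make each state the string of the last up-to-3 symbols read; on input `x` shift the window left and append `x`. Accept when the buffered window has length 3 and begins with `1`.
          0    1  
>  q0     q1   q2 
   q1     q3   q4 
   q2     q5   q6 
   q3     q7   q8 
   q4     q9  q10 
   q5    q11  q12 
   q6    q13  q14 
   q7     q7   q8 
   q8     q9  q10 
   q9    q11  q12 
   q10   q13  q14 
 * q11    q7   q8 
 * q12    q9  q10 
 * q13   q11  q12 
 * q14   q13  q14 
(> = start, * = accepting)

start=q0 accept=q11,q12,q13,q14 q0-0->q1 q0-1->q2 q1-0->q3 q1-1->q4 q2-0->q5 q2-1->q6 q3-0->q7 q3-1->q8 q4-0->q9 q4-1->q10 q5-0->q11 q5-1->q12 q6-0->q13 q6-1->q14 q7-0->q7 q7-1->q8 q8-0->q9 q8-1->q10 q9-0->q11 q9-1->q12 q10-0->q13 q10-1->q14 q11-0->q7 q11-1->q8 q12-0->q9 q12-1->q10 q13-0->q11 q13-1->q12 q14-0->q13 q14-1->q14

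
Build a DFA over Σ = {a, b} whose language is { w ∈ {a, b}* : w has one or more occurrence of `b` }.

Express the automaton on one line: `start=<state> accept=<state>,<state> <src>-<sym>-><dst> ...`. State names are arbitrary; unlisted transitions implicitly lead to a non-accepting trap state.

start=S0 accept=S1,S2 S0-a->S0 S0-b->S1 S1-a->S1 S1-b->S2 S2-a->S2 S2-b->S2

Count `b`s, saturating at 2: state S0 means no `b` yet, S1 means one `b` seen, S2 means more than one. Each `b` increments (capped at S2); other symbols loop. Accept from {S1, S2}.
A 3-state machine:
        a   b  
>  S0   S0  S1 
 * S1   S1  S2 
 * S2   S2  S2 
(> = start, * = accepting)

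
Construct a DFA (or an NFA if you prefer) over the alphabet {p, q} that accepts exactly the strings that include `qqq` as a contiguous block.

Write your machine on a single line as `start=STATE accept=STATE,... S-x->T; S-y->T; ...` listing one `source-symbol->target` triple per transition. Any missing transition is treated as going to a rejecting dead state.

start=S0; accept=S3; S0-p->S0; S0-q->S1; S1-p->S0; S1-q->S2; S2-p->S0; S2-q->S3; S3-p->S3; S3-q->S3

Track how much of `qqq` has been matched so far: state S0 is no progress, S3 is the absorbing accept state reached once `qqq` has occurred. Intermediate states record partial matches; on a mismatch, fall back to the longest reusable overlap.
        p   q  
>  S0   S0  S1 
   S1   S0  S2 
   S2   S0  S3 
 * S3   S3  S3 
(> = start, * = accepting)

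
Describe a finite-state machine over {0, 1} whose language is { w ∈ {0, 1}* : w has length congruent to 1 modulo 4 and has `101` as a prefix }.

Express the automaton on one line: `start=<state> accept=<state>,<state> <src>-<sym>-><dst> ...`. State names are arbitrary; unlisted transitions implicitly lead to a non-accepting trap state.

Run two small machines in parallel and take their product. One (4 states) tracks the input length modulo 4; the other (5 states) tracks whether the input so far still matches the prefix `101`. Each combined state is a pair, one component from each; accept when both components accept. Equivalent product states are then merged.
An 8-state machine:
        0   1  
>  q0   q1  q2 
   q1   q1  q1 
   q2   q3  q1 
   q3   q1  q4 
   q4   q5  q5 
   q5   q6  q6 
 * q6   q7  q7 
   q7   q4  q4 
(> = start, * = accepting)

start=q0 accept=q6 q0-0->q1 q0-1->q2 q1-0->q1 q1-1->q1 q2-0->q3 q2-1->q1 q3-0->q1 q3-1->q4 q4-0->q5 q4-1->q5 q5-0->q6 q5-1->q6 q6-0->q7 q6-1->q7 q7-0->q4 q7-1->q4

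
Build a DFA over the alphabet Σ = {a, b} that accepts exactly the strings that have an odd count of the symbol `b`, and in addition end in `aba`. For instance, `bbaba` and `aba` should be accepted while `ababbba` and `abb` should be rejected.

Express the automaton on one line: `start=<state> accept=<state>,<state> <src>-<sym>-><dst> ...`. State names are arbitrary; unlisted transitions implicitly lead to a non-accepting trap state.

Build one automaton per condition and run them in lockstep. One (2 states) tracks the count of `b`s modulo 2; the other (4 states) tracks how much of the suffix `aba` has currently been matched. Each combined state is a pair, one component from each; accept when both components accept.
An 8-state machine:
        a   b  
>  q0   q1  q2 
   q1   q1  q3 
   q2   q4  q0 
   q3   q5  q0 
   q4   q4  q6 
 * q5   q4  q6 
   q6   q7  q2 
   q7   q1  q3 
(> = start, * = accepting)

start=q0 accept=q5 q0-a->q1 q0-b->q2 q1-a->q1 q1-b->q3 q2-a->q4 q2-b->q0 q3-a->q5 q3-b->q0 q4-a->q4 q4-b->q6 q5-a->q4 q5-b->q6 q6-a->q7 q6-b->q2 q7-a->q1 q7-b->q3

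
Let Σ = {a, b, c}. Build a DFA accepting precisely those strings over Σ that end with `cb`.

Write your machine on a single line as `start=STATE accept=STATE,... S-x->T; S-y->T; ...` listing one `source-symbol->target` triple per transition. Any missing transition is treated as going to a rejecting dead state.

Let each state record the length of the longest suffix of the input read so far that is also a prefix of `cb`. q1 means the last symbol is `c`; q2 means the last 2 symbols are `cb`. Accept only at q2, where the string currently ends in `cb`.
3 states suffice.
        a   b   c  
>  q0   q0  q0  q1 
   q1   q0  q2  q1 
 * q2   q0  q0  q1 
(> = start, * = accepting)

start=q0; accept=q2; q0-a->q0; q0-b->q0; q0-c->q1; q1-a->q0; q1-b->q2; q1-c->q1; q2-a->q0; q2-b->q0; q2-c->q1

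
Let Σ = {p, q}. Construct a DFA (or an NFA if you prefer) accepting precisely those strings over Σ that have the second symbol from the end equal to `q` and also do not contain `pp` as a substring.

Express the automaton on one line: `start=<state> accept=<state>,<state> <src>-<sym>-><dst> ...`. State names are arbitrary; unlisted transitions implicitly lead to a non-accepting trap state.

Handle the two conditions separately and then intersect. One (7 states) tracks the last 2 symbols read; the other (3 states) tracks partial matches of the forbidden pattern `pp`. Each combined state is a pair, one component from each; accept when both components accept. After merging equivalent states the machine shrinks.
       p  q 
>  A   B  C 
   B   D  C 
   C   E  F 
   D   D  D 
 * E   D  C 
 * F   E  F 
(> = start, * = accepting)

start=A accept=E,F A-p->B A-q->C B-p->D B-q->C C-p->E C-q->F D-p->D D-q->D E-p->D E-q->C F-p->E F-q->F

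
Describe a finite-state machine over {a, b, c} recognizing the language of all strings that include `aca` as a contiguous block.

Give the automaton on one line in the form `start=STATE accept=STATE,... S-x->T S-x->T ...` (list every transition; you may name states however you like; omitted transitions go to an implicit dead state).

start=s0 accept=s3 s0-a->s1 s0-b->s0 s0-c->s0 s1-a->s1 s1-b->s0 s1-c->s2 s2-a->s3 s2-b->s0 s2-c->s0 s3-a->s3 s3-b->s3 s3-c->s3

States s0..s2 record the length of the longest prefix of `aca` that matches the current input suffix. Reaching s3 means `aca` has been seen, and we stay there forever. Accept from s3.
A 4-state machine:
        a   b   c  
>  s0   s1  s0  s0 
   s1   s1  s0  s2 
   s2   s3  s0  s0 
 * s3   s3  s3  s3 
(> = start, * = accepting)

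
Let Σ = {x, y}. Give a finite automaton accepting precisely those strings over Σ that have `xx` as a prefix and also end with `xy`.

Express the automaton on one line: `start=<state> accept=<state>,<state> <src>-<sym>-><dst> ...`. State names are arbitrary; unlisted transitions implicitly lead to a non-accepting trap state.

Run two small machines in parallel and take their product. One (4 states) tracks whether the input so far still matches the prefix `xx`; the other (3 states) tracks how much of the suffix `xy` has currently been matched. Each combined state is a pair, one component from each; accept when both components accept.
8 states suffice.
        x   y  
>  s0   s1  s2 
   s1   s3  s4 
   s2   s5  s2 
   s3   s3  s6 
   s4   s5  s2 
   s5   s5  s4 
 * s6   s3  s7 
   s7   s3  s7 
(> = start, * = accepting)

start=s0 accept=s6 s0-x->s1 s0-y->s2 s1-x->s3 s1-y->s4 s2-x->s5 s2-y->s2 s3-x->s3 s3-y->s6 s4-x->s5 s4-y->s2 s5-x->s5 s5-y->s4 s6-x->s3 s6-y->s7 s7-x->s3 s7-y->s7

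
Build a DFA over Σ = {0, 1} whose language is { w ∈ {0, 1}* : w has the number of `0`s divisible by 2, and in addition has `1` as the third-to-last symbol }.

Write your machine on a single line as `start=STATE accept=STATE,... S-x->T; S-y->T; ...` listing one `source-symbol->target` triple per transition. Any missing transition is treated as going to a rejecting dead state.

start=s0; accept=s8,s9,s10,s11; s0-0->s1; s0-1->s2; s1-0->s0; s1-1->s3; s2-0->s4; s2-1->s5; s3-0->s6; s3-1->s7; s4-0->s8; s4-1->s3; s5-0->s4; s5-1->s9; s6-0->s1; s6-1->s10; s7-0->s11; s7-1->s7; s8-0->s1; s8-1->s2; s9-0->s4; s9-1->s9; s10-0->s4; s10-1->s5; s11-0->s1; s11-1->s10

Run two small machines in parallel and take their product. The first has 2 states tracking the count of `0`s modulo 2; the second has 15 states tracking the last 3 symbols read. A product state is a pair (one from each), accepting exactly when both do. Equivalent product states are then merged.
With 12 states:
          0    1  
>  s0     s1   s2 
   s1     s0   s3 
   s2     s4   s5 
   s3     s6   s7 
   s4     s8   s3 
   s5     s4   s9 
   s6     s1  s10 
   s7    s11   s7 
 * s8     s1   s2 
 * s9     s4   s9 
 * s10    s4   s5 
 * s11    s1  s10 
(> = start, * = accepting)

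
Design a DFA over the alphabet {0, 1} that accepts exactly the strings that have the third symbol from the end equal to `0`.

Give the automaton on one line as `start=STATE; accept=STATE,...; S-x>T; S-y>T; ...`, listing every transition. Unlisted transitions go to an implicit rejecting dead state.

A DFA must remember the last 3 symbols (since which symbol is third-to-last isn't known until the input ends). Use one state per possible window of the last ≤3 symbols; accept from those whose window starts with `0`.
15 states suffice.
          0    1  
>  q0     q1   q2 
   q1     q3   q4 
   q2     q5   q6 
   q3     q7   q8 
   q4     q9  q10 
   q5    q11  q12 
   q6    q13  q14 
 * q7     q7   q8 
 * q8     q9  q10 
 * q9    q11  q12 
 * q10   q13  q14 
   q11    q7   q8 
   q12    q9  q10 
   q13   q11  q12 
   q14   q13  q14 
(> = start, * = accepting)

start=q0; accept=q7,q8,q9,q10; q0-0>q1; q0-1>q2; q1-0>q3; q1-1>q4; q2-0>q5; q2-1>q6; q3-0>q7; q3-1>q8; q4-0>q9; q4-1>q10; q5-0>q11; q5-1>q12; q6-0>q13; q6-1>q14; q7-0>q7; q7-1>q8; q8-0>q9; q8-1>q10; q9-0>q11; q9-1>q12; q10-0>q13; q10-1>q14; q11-0>q7; q11-1>q8; q12-0>q9; q12-1>q10; q13-0>q11; q13-1>q12; q14-0>q13; q14-1>q14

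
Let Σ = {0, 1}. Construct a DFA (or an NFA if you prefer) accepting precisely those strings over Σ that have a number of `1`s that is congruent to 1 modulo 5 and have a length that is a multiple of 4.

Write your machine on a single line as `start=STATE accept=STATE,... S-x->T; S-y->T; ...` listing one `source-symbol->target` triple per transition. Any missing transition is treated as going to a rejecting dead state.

Run two small machines in parallel and take their product. The first has 5 states tracking the count of `1`s modulo 5; the second has 4 states tracking the input length modulo 4. A product state is a pair (one from each), accepting exactly when both do.
With 20 states:
          0    1  
>  q0     q1   q2 
   q1     q3   q4 
   q2     q4   q5 
   q3     q6   q7 
   q4     q7   q8 
   q5     q8   q9 
   q6     q0  q10 
   q7    q10  q11 
   q8    q11  q12 
   q9    q12  q13 
 * q10    q2  q14 
   q11   q14  q15 
   q12   q15  q16 
   q13   q16   q1 
   q14    q5  q17 
   q15   q17  q18 
   q16   q18   q3 
   q17    q9  q19 
   q18   q19   q6 
   q19   q13   q0 
(> = start, * = accepting)

start=q0; accept=q10; q0-0->q1; q0-1->q2; q1-0->q3; q1-1->q4; q2-0->q4; q2-1->q5; q3-0->q6; q3-1->q7; q4-0->q7; q4-1->q8; q5-0->q8; q5-1->q9; q6-0->q0; q6-1->q10; q7-0->q10; q7-1->q11; q8-0->q11; q8-1->q12; q9-0->q12; q9-1->q13; q10-0->q2; q10-1->q14; q11-0->q14; q11-1->q15; q12-0->q15; q12-1->q16; q13-0->q16; q13-1->q1; q14-0->q5; q14-1->q17; q15-0->q17; q15-1->q18; q16-0->q18; q16-1->q3; q17-0->q9; q17-1->q19; q18-0->q19; q18-1->q6; q19-0->q13; q19-1->q0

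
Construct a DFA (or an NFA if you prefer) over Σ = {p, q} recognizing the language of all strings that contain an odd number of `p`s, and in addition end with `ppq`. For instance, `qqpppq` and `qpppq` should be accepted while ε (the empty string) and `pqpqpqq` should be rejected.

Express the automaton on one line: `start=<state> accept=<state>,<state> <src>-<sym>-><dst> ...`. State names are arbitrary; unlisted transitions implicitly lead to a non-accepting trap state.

Build one automaton per condition and run them in lockstep. One (2 states) tracks the count of `p`s modulo 2; the other (4 states) tracks how much of the suffix `ppq` has currently been matched. Each combined state is a pair, one component from each; accept when both components accept.
        p   q  
>  s0   s1  s0 
   s1   s2  s3 
   s2   s4  s5 
   s3   s6  s3 
   s4   s2  s7 
   s5   s1  s0 
   s6   s4  s0 
 * s7   s6  s3 
(> = start, * = accepting)

start=s0 accept=s7 s0-p->s1 s0-q->s0 s1-p->s2 s1-q->s3 s2-p->s4 s2-q->s5 s3-p->s6 s3-q->s3 s4-p->s2 s4-q->s7 s5-p->s1 s5-q->s0 s6-p->s4 s6-q->s0 s7-p->s6 s7-q->s3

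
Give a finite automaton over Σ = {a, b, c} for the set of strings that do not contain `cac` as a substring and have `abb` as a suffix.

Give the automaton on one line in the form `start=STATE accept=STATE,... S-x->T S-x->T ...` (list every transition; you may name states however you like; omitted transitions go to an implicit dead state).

Handle the two conditions separately and then intersect. One (4 states) tracks partial matches of the forbidden pattern `cac`; the other (4 states) tracks how much of the suffix `abb` has currently been matched. Each combined state is a pair, one component from each; accept when both components accept. Minimizing collapses redundant product states.
A 7-state machine:
        a   b   c  
>  S0   S1  S0  S2 
   S1   S1  S3  S2 
   S2   S4  S0  S2 
   S3   S1  S5  S2 
   S4   S1  S3  S6 
 * S5   S1  S0  S2 
   S6   S6  S6  S6 
(> = start, * = accepting)

start=S0 accept=S5 S0-a->S1 S0-b->S0 S0-c->S2 S1-a->S1 S1-b->S3 S1-c->S2 S2-a->S4 S2-b->S0 S2-c->S2 S3-a->S1 S3-b->S5 S3-c->S2 S4-a->S1 S4-b->S3 S4-c->S6 S5-a->S1 S5-b->S0 S5-c->S2 S6-a->S6 S6-b->S6 S6-c->S6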